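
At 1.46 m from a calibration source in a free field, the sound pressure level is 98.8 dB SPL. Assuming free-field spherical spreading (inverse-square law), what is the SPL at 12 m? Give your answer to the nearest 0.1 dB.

For a point source in a free field, ΔL = −20·log₁₀(d₂/d₁).
ΔL = −20·log₁₀(12/1.46) = -18.30 dB, so L₂ = 98.8 + (-18.30) = 80.5 dB SPL.

80.5 dB SPL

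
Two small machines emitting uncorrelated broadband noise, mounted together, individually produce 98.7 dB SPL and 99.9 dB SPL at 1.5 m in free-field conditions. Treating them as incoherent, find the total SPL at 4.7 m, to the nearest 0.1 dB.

92.4 dB SPL

Combined at 1.5 m: 10·log₁₀(10^(98.7/10)+10^(99.9/10)) = 102.35 dB SPL.
Then apply −20·log₁₀(4.7/1.5) = -9.92 dB → 92.4 dB SPL.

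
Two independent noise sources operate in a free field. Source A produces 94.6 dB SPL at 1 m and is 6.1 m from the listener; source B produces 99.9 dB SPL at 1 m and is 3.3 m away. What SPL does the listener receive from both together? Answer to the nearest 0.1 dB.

89.9 dB SPL

At the listener: L_A = 94.6 − 20·log₁₀(6.1) = 78.89 dB; L_B = 99.9 − 20·log₁₀(3.3) = 89.53 dB.
Combined: 10·log₁₀(10^(78.89/10)+10^(89.53/10)) = 89.9 dB SPL.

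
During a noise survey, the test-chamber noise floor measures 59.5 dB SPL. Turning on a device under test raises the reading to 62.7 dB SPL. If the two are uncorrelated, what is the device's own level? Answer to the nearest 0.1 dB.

Remove the background by subtracting linear intensities:
L_src = 10·log₁₀(10^(62.7/10) − 10^(59.5/10)) = 10·log₁₀(970800) = 59.9 dB SPL.

59.9 dB SPL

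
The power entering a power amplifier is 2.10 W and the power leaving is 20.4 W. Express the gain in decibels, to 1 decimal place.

9.9 dB

For a power ratio, dB = 10·log₁₀(P₂/P₁).
10·log₁₀(20.4/2.10) = 10·log₁₀(9.714) = 9.9 dB.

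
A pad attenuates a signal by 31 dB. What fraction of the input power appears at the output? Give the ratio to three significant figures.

0.000794

Power ratio = 10^(dB/10).
10^(-31/10) = 10^(-3.100) = 0.000794.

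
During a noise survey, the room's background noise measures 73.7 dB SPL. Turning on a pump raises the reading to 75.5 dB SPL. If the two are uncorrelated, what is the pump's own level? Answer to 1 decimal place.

70.8 dB SPL

Background correction is a power subtraction:
L_src = 10·log₁₀(10^(75.5/10) − 10^(73.7/10)) = 10·log₁₀(12040000) = 70.8 dB SPL.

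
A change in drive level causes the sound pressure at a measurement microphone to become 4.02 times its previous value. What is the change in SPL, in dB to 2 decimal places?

SPL change from a pressure ratio uses the 20·log₁₀ form:
20·log₁₀(4.02) = 12.08 dB.

12.08 dB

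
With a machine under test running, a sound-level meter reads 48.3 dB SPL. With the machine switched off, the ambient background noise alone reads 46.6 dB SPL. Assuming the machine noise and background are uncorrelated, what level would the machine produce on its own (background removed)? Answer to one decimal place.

43.4 dB SPL

Remove the background by subtracting linear intensities:
L_src = 10·log₁₀(10^(48.3/10) − 10^(46.6/10)) = 10·log₁₀(21900) = 43.4 dB SPL.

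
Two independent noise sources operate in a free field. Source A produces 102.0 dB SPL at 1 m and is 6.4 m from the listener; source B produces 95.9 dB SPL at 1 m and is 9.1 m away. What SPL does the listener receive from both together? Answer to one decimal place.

At the listener: L_A = 102.0 − 20·log₁₀(6.4) = 85.88 dB; L_B = 95.9 − 20·log₁₀(9.1) = 76.72 dB.
Combined: 10·log₁₀(10^(85.88/10)+10^(76.72/10)) = 86.4 dB SPL.

86.4 dB SPL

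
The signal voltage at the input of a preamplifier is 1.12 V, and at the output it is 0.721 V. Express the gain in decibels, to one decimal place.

Voltage ratio → dB uses the 20·log₁₀ form:
20·log₁₀(0.721/1.12) = 20·log₁₀(0.6437) = -3.8 dB.

-3.8 dB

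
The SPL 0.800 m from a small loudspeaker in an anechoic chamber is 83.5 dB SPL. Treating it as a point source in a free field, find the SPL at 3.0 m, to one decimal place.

72.0 dB SPL

Inverse-square spreading gives ΔL = −20·log₁₀(d₂/d₁).
ΔL = −20·log₁₀(3.0/0.800) = -11.48 dB, so L₂ = 83.5 + (-11.48) = 72.0 dB SPL.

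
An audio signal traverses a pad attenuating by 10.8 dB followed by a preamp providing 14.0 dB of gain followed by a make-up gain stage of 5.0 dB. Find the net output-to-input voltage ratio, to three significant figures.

Net gain = (−10.8) + 14.0 + 5.0 = 8.2 dB.
Voltage ratio = 10^(8.2/20) = 2.57.

2.57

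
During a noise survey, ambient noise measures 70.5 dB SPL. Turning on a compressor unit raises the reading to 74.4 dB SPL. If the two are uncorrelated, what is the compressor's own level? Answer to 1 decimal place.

72.1 dB SPL

Background correction is a power subtraction:
L_src = 10·log₁₀(10^(74.4/10) − 10^(70.5/10)) = 10·log₁₀(16320000) = 72.1 dB SPL.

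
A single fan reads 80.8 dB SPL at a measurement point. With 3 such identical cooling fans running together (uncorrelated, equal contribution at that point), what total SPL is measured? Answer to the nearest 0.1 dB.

85.6 dB SPL

3 equal incoherent sources raise the level by 10·log₁₀(3) = 4.77 dB.
L_total = 80.8 + 4.77 = 85.6 dB SPL.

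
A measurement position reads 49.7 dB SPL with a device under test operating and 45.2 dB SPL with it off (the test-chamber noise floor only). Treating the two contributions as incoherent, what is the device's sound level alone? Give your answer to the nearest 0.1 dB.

Background correction is a power subtraction:
L_src = 10·log₁₀(10^(49.7/10) − 10^(45.2/10)) = 10·log₁₀(60210) = 47.8 dB SPL.

47.8 dB SPL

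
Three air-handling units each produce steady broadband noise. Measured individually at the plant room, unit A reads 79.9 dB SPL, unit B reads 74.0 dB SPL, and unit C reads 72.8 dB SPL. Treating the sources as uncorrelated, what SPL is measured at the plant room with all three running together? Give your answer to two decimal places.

81.52 dB SPL

Uncorrelated sources add in intensity (power), not in dB.
L_total = 10·log₁₀(10^(79.9/10) + 10^(74.0/10) + 10^(72.8/10)) = 10·log₁₀(141900000) = 81.52 dB SPL.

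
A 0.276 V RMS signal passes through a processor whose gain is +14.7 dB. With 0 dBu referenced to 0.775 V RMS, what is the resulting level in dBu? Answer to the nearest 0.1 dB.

Input level: 20·log₁₀(0.276/0.775) = -8.97 dBu.
Output: -8.97 + 14.7 = +5.7 dBu.

+5.7 dBu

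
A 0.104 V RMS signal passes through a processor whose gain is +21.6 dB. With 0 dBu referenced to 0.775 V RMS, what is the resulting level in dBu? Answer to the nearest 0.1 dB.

Input level: 20·log₁₀(0.104/0.775) = -17.45 dBu.
Output: -17.45 + 21.6 = +4.2 dBu.

+4.2 dBu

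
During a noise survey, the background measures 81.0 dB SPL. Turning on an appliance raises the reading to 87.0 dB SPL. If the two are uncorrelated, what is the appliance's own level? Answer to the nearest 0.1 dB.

Subtract intensities: L_src = 10·log₁₀(10^(L_total/10) − 10^(L_bg/10)).
L_src = 10·log₁₀(10^(87.0/10) − 10^(81.0/10)) = 10·log₁₀(375300000) = 85.7 dB SPL.

85.7 dB SPL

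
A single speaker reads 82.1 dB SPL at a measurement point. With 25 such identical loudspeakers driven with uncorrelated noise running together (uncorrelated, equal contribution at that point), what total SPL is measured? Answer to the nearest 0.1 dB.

25 equal incoherent sources raise the level by 10·log₁₀(25) = 13.98 dB.
L_total = 82.1 + 13.98 = 96.1 dB SPL.

96.1 dB SPL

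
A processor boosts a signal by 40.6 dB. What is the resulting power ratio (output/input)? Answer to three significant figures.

Power ratio = 10^(dB/10).
10^(40.6/10) = 10^(4.060) = 11500.

11500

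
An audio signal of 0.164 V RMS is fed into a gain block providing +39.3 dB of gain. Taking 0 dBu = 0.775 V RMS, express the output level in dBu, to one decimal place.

+25.8 dBu

Input level: 20·log₁₀(0.164/0.775) = -13.49 dBu.
Output: -13.49 + 39.3 = +25.8 dBu.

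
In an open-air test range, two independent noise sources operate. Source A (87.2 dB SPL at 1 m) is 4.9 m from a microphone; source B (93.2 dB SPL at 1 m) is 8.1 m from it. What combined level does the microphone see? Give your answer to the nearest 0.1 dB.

At the listener: L_A = 87.2 − 20·log₁₀(4.9) = 73.40 dB; L_B = 93.2 − 20·log₁₀(8.1) = 75.03 dB.
Combined: 10·log₁₀(10^(73.40/10)+10^(75.03/10)) = 77.3 dB SPL.

77.3 dB SPL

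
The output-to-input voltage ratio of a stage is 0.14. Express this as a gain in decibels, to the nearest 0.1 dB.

-17.1 dB

Voltage is an amplitude quantity, so gain = 20·log₁₀(V_out/V_in).
20·log₁₀(0.14) = -17.1 dB.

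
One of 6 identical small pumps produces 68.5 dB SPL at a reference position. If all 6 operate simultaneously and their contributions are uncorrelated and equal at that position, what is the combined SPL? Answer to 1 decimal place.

76.3 dB SPL

6 equal incoherent sources raise the level by 10·log₁₀(6) = 7.78 dB.
L_total = 68.5 + 7.78 = 76.3 dB SPL.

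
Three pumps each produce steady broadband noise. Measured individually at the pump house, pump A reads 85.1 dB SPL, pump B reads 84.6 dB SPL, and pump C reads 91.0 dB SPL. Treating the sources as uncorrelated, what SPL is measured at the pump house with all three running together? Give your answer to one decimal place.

92.7 dB SPL

Incoherent sources sum as intensities:
L_total = 10·log₁₀(10^(85.1/10) + 10^(84.6/10) + 10^(91.0/10)) = 10·log₁₀(1871000000) = 92.7 dB SPL.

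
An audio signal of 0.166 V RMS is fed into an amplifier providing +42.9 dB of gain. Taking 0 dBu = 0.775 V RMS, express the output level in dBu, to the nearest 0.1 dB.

Input level: 20·log₁₀(0.166/0.775) = -13.38 dBu.
Output: -13.38 + 42.9 = +29.5 dBu.

+29.5 dBu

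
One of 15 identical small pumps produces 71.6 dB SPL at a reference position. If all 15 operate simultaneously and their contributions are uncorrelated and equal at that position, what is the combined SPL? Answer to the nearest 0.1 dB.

83.4 dB SPL

15 equal incoherent sources raise the level by 10·log₁₀(15) = 11.76 dB.
L_total = 71.6 + 11.76 = 83.4 dB SPL.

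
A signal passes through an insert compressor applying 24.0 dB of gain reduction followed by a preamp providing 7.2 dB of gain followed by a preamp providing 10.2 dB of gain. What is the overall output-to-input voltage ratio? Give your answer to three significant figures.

Net gain = (−24.0) + 7.2 + 10.2 = -6.6 dB.
Voltage ratio = 10^(-6.6/20) = 0.468.

0.468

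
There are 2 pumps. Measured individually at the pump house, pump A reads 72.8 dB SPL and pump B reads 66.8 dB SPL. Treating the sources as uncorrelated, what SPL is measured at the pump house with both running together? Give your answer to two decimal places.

Incoherent sources sum as intensities:
L_total = 10·log₁₀(10^(72.8/10) + 10^(66.8/10)) = 10·log₁₀(23840000) = 73.77 dB SPL.

73.77 dB SPL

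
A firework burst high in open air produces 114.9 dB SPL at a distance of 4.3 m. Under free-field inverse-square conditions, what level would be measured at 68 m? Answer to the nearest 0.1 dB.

90.9 dB SPL

Free-field point source: level drops by 20·log₁₀ of the distance ratio.
ΔL = −20·log₁₀(68/4.3) = -23.98 dB, so L₂ = 114.9 + (-23.98) = 90.9 dB SPL.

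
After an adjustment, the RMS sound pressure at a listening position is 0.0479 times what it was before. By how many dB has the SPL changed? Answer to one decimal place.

Sound pressure is an amplitude quantity: ΔL = 20·log₁₀(p₂/p₁).
20·log₁₀(0.0479) = -26.4 dB.

-26.4 dB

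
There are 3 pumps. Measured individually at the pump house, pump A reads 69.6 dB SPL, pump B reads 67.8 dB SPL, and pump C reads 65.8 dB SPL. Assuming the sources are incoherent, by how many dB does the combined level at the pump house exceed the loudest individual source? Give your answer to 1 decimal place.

3.2 dB

Incoherent sources sum as intensities:
L_total = 10·log₁₀(10^(69.6/10) + 10^(67.8/10) + 10^(65.8/10)) = 72.78 dB SPL.
Excess over the loudest (69.6 dB): 72.78 − 69.6 = 3.2 dB.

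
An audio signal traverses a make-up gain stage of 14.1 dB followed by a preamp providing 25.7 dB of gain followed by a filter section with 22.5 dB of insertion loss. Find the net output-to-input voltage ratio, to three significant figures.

7.33

Net gain = 14.1 + 25.7 + (−22.5) = 17.3 dB.
Voltage ratio = 10^(17.3/20) = 7.33.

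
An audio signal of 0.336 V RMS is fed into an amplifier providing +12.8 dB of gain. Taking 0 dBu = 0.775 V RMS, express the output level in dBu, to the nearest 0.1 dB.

+5.5 dBu

Input level: 20·log₁₀(0.336/0.775) = -7.26 dBu.
Output: -7.26 + 12.8 = +5.5 dBu.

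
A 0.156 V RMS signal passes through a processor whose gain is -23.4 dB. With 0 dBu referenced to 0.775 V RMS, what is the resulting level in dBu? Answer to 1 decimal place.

-37.3 dBu

Input level: 20·log₁₀(0.156/0.775) = -13.92 dBu.
Output: -13.92 − 23.4 = -37.3 dBu.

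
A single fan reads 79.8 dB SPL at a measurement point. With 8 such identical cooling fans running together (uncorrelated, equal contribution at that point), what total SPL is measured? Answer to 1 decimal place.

8 equal incoherent sources raise the level by 10·log₁₀(8) = 9.03 dB.
L_total = 79.8 + 9.03 = 88.8 dB SPL.

88.8 dB SPL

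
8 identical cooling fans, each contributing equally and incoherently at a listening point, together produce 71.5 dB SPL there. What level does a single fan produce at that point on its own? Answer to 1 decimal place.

8 equal incoherent sources add 10·log₁₀(8) = 9.03 dB over one source.
L_one = 71.5 − 9.03 = 62.5 dB SPL.

62.5 dB SPL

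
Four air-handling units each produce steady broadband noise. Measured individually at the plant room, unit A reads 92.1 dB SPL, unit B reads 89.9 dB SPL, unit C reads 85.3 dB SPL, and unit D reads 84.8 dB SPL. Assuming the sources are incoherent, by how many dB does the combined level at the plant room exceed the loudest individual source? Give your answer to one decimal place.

Add the sources as powers (linear), then convert back to dB:
L_total = 10·log₁₀(10^(92.1/10) + 10^(89.9/10) + 10^(85.3/10) + 10^(84.8/10)) = 95.11 dB SPL.
Excess over the loudest (92.1 dB): 95.11 − 92.1 = 3.0 dB.

3.0 dB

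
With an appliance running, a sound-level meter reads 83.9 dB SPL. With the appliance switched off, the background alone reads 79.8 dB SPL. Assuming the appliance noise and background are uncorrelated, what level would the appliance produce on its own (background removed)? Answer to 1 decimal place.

Subtract intensities: L_src = 10·log₁₀(10^(L_total/10) − 10^(L_bg/10)).
L_src = 10·log₁₀(10^(83.9/10) − 10^(79.8/10)) = 10·log₁₀(150000000) = 81.8 dB SPL.

81.8 dB SPL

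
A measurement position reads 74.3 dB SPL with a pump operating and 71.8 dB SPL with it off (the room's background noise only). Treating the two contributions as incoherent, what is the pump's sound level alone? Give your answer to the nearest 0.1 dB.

70.7 dB SPL

Remove the background by subtracting linear intensities:
L_src = 10·log₁₀(10^(74.3/10) − 10^(71.8/10)) = 10·log₁₀(11780000) = 70.7 dB SPL.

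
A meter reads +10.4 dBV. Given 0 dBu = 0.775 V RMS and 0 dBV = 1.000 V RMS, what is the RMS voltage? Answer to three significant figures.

V = 1.000 V × 10^(+10.4/20).
= 1.000 × 3.311 = 3.31 V.

3.31 V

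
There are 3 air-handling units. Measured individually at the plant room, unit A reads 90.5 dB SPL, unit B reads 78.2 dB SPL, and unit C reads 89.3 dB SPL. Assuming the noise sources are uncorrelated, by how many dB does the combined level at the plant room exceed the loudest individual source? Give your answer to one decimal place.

Uncorrelated sources add in intensity (power), not in dB.
L_total = 10·log₁₀(10^(90.5/10) + 10^(78.2/10) + 10^(89.3/10)) = 93.09 dB SPL.
Excess over the loudest (90.5 dB): 93.09 − 90.5 = 2.6 dB.

2.6 dB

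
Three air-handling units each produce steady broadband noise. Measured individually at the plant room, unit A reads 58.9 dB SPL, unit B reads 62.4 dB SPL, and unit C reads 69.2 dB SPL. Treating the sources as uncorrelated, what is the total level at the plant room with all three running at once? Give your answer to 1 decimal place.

Incoherent sources sum as intensities:
L_total = 10·log₁₀(10^(58.9/10) + 10^(62.4/10) + 10^(69.2/10)) = 10·log₁₀(10830000) = 70.3 dB SPL.

70.3 dB SPL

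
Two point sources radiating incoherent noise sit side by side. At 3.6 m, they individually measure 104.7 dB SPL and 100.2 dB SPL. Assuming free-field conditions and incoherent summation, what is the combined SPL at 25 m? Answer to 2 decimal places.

89.19 dB SPL

Combined at 3.6 m: 10·log₁₀(10^(104.7/10)+10^(100.2/10)) = 106.019 dB SPL.
Then apply −20·log₁₀(25/3.6) = -16.833 dB → 89.19 dB SPL.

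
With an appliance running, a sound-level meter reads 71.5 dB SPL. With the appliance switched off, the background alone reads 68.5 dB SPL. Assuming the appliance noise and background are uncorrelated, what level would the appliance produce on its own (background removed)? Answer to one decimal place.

Remove the background by subtracting linear intensities:
L_src = 10·log₁₀(10^(71.5/10) − 10^(68.5/10)) = 10·log₁₀(7046000) = 68.5 dB SPL.

68.5 dB SPL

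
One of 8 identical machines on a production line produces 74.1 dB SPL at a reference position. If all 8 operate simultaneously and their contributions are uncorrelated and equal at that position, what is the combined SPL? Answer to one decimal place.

83.1 dB SPL

8 equal incoherent sources raise the level by 10·log₁₀(8) = 9.03 dB.
L_total = 74.1 + 9.03 = 83.1 dB SPL.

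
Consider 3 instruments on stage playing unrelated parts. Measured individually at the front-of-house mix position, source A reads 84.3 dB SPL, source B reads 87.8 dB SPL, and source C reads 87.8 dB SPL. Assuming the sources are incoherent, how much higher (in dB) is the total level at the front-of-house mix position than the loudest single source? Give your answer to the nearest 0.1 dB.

Add the sources as powers (linear), then convert back to dB:
L_total = 10·log₁₀(10^(84.3/10) + 10^(87.8/10) + 10^(87.8/10)) = 91.69 dB SPL.
Excess over the loudest (87.8 dB): 91.69 − 87.8 = 3.9 dB.

3.9 dB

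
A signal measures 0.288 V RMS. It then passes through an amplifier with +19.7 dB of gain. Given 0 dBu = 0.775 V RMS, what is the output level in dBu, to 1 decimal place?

Input level: 20·log₁₀(0.288/0.775) = -8.60 dBu.
Output: -8.60 + 19.7 = +11.1 dBu.

+11.1 dBu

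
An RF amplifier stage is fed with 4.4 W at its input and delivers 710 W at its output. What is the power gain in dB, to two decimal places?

Power ratio → dB uses the 10·log₁₀ form:
10·log₁₀(710/4.4) = 10·log₁₀(161.4) = 22.08 dB.

22.08 dB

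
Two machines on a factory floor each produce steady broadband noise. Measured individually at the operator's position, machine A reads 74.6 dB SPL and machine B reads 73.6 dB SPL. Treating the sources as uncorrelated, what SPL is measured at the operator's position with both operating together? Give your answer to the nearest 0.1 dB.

Add the sources as powers (linear), then convert back to dB:
L_total = 10·log₁₀(10^(74.6/10) + 10^(73.6/10)) = 10·log₁₀(51750000) = 77.1 dB SPL.

77.1 dB SPL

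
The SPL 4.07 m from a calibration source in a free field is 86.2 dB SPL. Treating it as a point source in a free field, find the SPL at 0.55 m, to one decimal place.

For a point source in a free field, ΔL = −20·log₁₀(d₂/d₁).
ΔL = −20·log₁₀(0.55/4.07) = 17.38 dB, so L₂ = 86.2 + (17.38) = 103.6 dB SPL.

103.6 dB SPL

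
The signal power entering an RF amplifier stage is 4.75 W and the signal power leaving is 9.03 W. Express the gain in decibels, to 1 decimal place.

Power ratio → dB uses the 10·log₁₀ form:
10·log₁₀(9.03/4.75) = 10·log₁₀(1.901) = 2.8 dB.

2.8 dB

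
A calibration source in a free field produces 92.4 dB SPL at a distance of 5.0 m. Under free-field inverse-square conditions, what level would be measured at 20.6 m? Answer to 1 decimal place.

80.1 dB SPL

Inverse-square spreading gives ΔL = −20·log₁₀(d₂/d₁).
ΔL = −20·log₁₀(20.6/5.0) = -12.30 dB, so L₂ = 92.4 + (-12.30) = 80.1 dB SPL.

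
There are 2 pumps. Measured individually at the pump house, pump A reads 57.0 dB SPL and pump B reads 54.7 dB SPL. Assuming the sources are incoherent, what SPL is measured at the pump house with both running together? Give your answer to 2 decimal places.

Uncorrelated sources add in intensity (power), not in dB.
L_total = 10·log₁₀(10^(57.0/10) + 10^(54.7/10)) = 10·log₁₀(796300) = 59.01 dB SPL.

59.01 dB SPL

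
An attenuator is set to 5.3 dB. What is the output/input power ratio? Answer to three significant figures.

Power ratio = 10^(dB/10).
10^(-5.3/10) = 10^(-0.5300) = 0.295.

0.295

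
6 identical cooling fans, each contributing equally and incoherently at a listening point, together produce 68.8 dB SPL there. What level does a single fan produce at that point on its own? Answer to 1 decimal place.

6 equal incoherent sources add 10·log₁₀(6) = 7.78 dB over one source.
L_one = 68.8 − 7.78 = 61.0 dB SPL.

61.0 dB SPL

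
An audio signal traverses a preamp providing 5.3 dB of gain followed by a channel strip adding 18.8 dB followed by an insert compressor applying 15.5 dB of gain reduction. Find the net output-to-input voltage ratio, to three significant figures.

Net gain = 5.3 + 18.8 + (−15.5) = 8.6 dB.
Voltage ratio = 10^(8.6/20) = 2.69.

2.69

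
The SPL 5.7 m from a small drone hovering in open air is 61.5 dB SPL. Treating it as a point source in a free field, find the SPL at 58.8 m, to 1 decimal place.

41.2 dB SPL

Free-field point source: level drops by 20·log₁₀ of the distance ratio.
ΔL = −20·log₁₀(58.8/5.7) = -20.27 dB, so L₂ = 61.5 + (-20.27) = 41.2 dB SPL.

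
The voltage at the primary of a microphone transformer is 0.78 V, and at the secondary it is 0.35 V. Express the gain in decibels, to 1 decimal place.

-7.0 dB

Voltage is an amplitude quantity, so gain = 20·log₁₀(V_out/V_in).
20·log₁₀(0.35/0.78) = 20·log₁₀(0.4487) = -7.0 dB.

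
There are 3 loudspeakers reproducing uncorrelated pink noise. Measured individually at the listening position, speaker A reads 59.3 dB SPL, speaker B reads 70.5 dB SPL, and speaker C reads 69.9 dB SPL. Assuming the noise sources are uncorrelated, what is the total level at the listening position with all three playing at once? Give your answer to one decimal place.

73.4 dB SPL

Uncorrelated sources add in intensity (power), not in dB.
L_total = 10·log₁₀(10^(59.3/10) + 10^(70.5/10) + 10^(69.9/10)) = 10·log₁₀(21840000) = 73.4 dB SPL.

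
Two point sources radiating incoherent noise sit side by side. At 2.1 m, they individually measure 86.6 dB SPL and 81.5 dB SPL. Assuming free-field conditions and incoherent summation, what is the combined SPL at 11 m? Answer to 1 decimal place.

Combined at 2.1 m: 10·log₁₀(10^(86.6/10)+10^(81.5/10)) = 87.77 dB SPL.
Then apply −20·log₁₀(11/2.1) = -14.38 dB → 73.4 dB SPL.

73.4 dB SPL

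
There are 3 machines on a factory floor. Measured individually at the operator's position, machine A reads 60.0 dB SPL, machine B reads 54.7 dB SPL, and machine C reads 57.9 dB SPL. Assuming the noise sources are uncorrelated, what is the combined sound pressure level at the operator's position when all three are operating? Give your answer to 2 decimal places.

62.81 dB SPL

Incoherent sources sum as intensities:
L_total = 10·log₁₀(10^(60.0/10) + 10^(54.7/10) + 10^(57.9/10)) = 10·log₁₀(1912000) = 62.81 dB SPL.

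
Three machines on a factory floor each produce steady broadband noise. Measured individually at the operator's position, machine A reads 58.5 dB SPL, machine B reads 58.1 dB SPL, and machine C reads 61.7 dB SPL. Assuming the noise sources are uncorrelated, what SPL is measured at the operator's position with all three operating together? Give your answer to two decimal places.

64.52 dB SPL

Uncorrelated sources add in intensity (power), not in dB.
L_total = 10·log₁₀(10^(58.5/10) + 10^(58.1/10) + 10^(61.7/10)) = 10·log₁₀(2833000) = 64.52 dB SPL.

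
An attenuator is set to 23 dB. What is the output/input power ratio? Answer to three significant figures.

0.00501

Power ratio = 10^(dB/10).
10^(-23/10) = 10^(-2.300) = 0.00501.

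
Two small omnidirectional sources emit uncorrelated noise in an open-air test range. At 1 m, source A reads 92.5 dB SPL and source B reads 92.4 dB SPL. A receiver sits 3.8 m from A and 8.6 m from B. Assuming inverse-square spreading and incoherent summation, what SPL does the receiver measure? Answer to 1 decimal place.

At the listener: L_A = 92.5 − 20·log₁₀(3.8) = 80.90 dB; L_B = 92.4 − 20·log₁₀(8.6) = 73.71 dB.
Combined: 10·log₁₀(10^(80.90/10)+10^(73.71/10)) = 81.7 dB SPL.

81.7 dB SPL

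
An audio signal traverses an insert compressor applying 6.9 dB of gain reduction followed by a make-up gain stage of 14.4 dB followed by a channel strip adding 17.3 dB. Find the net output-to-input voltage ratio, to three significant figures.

17.4

Net gain = (−6.9) + 14.4 + 17.3 = 24.8 dB.
Voltage ratio = 10^(24.8/20) = 17.4.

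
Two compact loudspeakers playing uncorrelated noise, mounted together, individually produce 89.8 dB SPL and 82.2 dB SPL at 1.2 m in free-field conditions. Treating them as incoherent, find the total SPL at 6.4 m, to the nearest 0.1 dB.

76.0 dB SPL

Combined at 1.2 m: 10·log₁₀(10^(89.8/10)+10^(82.2/10)) = 90.50 dB SPL.
Then apply −20·log₁₀(6.4/1.2) = -14.54 dB → 76.0 dB SPL.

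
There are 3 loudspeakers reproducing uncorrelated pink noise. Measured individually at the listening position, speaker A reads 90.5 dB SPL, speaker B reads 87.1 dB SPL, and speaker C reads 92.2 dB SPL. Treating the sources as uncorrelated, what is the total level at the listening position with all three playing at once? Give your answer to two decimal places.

Uncorrelated sources add in intensity (power), not in dB.
L_total = 10·log₁₀(10^(90.5/10) + 10^(87.1/10) + 10^(92.2/10)) = 10·log₁₀(3294000000) = 95.18 dB SPL.

95.18 dB SPL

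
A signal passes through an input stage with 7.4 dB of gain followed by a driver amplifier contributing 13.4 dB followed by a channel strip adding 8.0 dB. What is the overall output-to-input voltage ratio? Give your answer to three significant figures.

27.5

Net gain = 7.4 + 13.4 + 8.0 = 28.8 dB.
Voltage ratio = 10^(28.8/20) = 27.5.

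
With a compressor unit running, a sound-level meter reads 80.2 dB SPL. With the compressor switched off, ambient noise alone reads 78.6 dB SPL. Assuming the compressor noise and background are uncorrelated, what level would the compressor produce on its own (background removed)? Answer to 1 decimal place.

Remove the background by subtracting linear intensities:
L_src = 10·log₁₀(10^(80.2/10) − 10^(78.6/10)) = 10·log₁₀(32270000) = 75.1 dB SPL.

75.1 dB SPL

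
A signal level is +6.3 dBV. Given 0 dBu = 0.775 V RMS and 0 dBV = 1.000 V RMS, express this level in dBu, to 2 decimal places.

The offset between the scales is 20·log₁₀(0.775/1.000) = −2.214 dB.
So dBu = +6.3 + 2.214 = +8.51 dBu.

+8.51 dBu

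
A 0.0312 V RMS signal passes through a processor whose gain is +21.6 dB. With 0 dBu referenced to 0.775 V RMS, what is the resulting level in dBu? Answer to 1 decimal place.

Input level: 20·log₁₀(0.0312/0.775) = -27.90 dBu.
Output: -27.90 + 21.6 = -6.3 dBu.

-6.3 dBu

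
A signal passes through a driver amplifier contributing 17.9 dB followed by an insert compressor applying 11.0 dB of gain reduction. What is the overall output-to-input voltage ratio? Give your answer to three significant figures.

Net gain = 17.9 + (−11.0) = 6.9 dB.
Voltage ratio = 10^(6.9/20) = 2.21.

2.21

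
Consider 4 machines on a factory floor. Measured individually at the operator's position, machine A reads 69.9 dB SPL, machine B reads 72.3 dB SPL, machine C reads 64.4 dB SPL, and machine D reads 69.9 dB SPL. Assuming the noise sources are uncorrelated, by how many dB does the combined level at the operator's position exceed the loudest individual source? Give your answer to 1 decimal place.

3.6 dB

Uncorrelated sources add in intensity (power), not in dB.
L_total = 10·log₁₀(10^(69.9/10) + 10^(72.3/10) + 10^(64.4/10) + 10^(69.9/10)) = 75.94 dB SPL.
Excess over the loudest (72.3 dB): 75.94 − 72.3 = 3.6 dB.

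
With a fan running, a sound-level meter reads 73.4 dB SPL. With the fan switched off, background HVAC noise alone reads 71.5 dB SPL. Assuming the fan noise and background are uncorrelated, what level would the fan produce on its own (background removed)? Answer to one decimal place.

68.9 dB SPL

Remove the background by subtracting linear intensities:
L_src = 10·log₁₀(10^(73.4/10) − 10^(71.5/10)) = 10·log₁₀(7752000) = 68.9 dB SPL.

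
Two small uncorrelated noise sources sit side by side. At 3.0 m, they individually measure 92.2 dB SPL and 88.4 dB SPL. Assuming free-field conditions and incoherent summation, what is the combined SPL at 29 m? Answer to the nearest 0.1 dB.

74.0 dB SPL

Combined at 3.0 m: 10·log₁₀(10^(92.2/10)+10^(88.4/10)) = 93.71 dB SPL.
Then apply −20·log₁₀(29/3.0) = -19.71 dB → 74.0 dB SPL.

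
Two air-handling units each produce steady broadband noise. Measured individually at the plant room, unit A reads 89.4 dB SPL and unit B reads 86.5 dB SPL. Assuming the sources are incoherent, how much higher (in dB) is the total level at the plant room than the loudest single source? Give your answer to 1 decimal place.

1.8 dB

Uncorrelated sources add in intensity (power), not in dB.
L_total = 10·log₁₀(10^(89.4/10) + 10^(86.5/10)) = 91.20 dB SPL.
Excess over the loudest (89.4 dB): 91.20 − 89.4 = 1.8 dB.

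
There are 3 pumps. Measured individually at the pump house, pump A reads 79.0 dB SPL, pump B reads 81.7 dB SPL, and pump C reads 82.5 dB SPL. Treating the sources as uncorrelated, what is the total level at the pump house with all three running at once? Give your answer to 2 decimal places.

Add the sources as powers (linear), then convert back to dB:
L_total = 10·log₁₀(10^(79.0/10) + 10^(81.7/10) + 10^(82.5/10)) = 10·log₁₀(405200000) = 86.08 dB SPL.

86.08 dB SPL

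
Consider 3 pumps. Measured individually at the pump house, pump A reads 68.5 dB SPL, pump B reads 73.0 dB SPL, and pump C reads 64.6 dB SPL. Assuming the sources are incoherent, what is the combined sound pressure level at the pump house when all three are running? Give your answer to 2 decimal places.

Add the sources as powers (linear), then convert back to dB:
L_total = 10·log₁₀(10^(68.5/10) + 10^(73.0/10) + 10^(64.6/10)) = 10·log₁₀(29920000) = 74.76 dB SPL.

74.76 dB SPL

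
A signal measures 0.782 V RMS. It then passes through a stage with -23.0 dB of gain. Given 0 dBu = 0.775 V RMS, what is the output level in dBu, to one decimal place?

-22.9 dBu

Input level: 20·log₁₀(0.782/0.775) = 0.08 dBu.
Output: 0.08 − 23.0 = -22.9 dBu.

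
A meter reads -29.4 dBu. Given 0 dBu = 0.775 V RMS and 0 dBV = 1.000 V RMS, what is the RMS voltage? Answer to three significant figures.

V = 0.775 V × 10^(-29.4/20).
= 0.775 × 0.03388 = 0.0263 V.

0.0263 V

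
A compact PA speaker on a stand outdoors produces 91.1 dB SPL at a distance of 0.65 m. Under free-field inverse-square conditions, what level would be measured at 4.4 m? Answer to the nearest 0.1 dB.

74.5 dB SPL

For a point source in a free field, ΔL = −20·log₁₀(d₂/d₁).
ΔL = −20·log₁₀(4.4/0.65) = -16.61 dB, so L₂ = 91.1 + (-16.61) = 74.5 dB SPL.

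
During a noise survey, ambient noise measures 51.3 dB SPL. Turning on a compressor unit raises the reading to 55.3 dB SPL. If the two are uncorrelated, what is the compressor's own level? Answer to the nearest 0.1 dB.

Subtract intensities: L_src = 10·log₁₀(10^(L_total/10) − 10^(L_bg/10)).
L_src = 10·log₁₀(10^(55.3/10) − 10^(51.3/10)) = 10·log₁₀(203900) = 53.1 dB SPL.

53.1 dB SPL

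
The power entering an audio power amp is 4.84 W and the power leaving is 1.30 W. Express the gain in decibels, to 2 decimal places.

For a power ratio, dB = 10·log₁₀(P₂/P₁).
10·log₁₀(1.30/4.84) = 10·log₁₀(0.2686) = -5.71 dB.

-5.71 dB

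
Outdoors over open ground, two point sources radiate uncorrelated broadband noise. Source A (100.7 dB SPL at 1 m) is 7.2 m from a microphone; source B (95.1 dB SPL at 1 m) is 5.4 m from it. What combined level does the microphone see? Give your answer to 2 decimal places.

At the listener: L_A = 100.7 − 20·log₁₀(7.2) = 83.553 dB; L_B = 95.1 − 20·log₁₀(5.4) = 80.452 dB.
Combined: 10·log₁₀(10^(83.553/10)+10^(80.452/10)) = 85.28 dB SPL.

85.28 dB SPL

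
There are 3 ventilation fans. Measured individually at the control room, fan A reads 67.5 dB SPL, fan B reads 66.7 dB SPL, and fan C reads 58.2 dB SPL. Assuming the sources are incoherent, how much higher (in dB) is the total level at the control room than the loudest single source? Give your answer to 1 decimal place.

2.9 dB

Incoherent sources sum as intensities:
L_total = 10·log₁₀(10^(67.5/10) + 10^(66.7/10) + 10^(58.2/10)) = 70.40 dB SPL.
Excess over the loudest (67.5 dB): 70.40 − 67.5 = 2.9 dB.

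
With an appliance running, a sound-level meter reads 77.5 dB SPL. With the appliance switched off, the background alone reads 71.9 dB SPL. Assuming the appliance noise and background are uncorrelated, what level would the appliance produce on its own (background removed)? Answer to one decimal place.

Background correction is a power subtraction:
L_src = 10·log₁₀(10^(77.5/10) − 10^(71.9/10)) = 10·log₁₀(40750000) = 76.1 dB SPL.

76.1 dB SPL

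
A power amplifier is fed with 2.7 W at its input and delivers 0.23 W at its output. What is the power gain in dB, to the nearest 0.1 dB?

Power ratio → dB uses the 10·log₁₀ form:
10·log₁₀(0.23/2.7) = 10·log₁₀(0.08519) = -10.7 dB.

-10.7 dB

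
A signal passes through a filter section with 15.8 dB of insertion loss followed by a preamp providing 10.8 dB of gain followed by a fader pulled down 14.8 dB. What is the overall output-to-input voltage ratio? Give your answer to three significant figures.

Net gain = (−15.8) + 10.8 + (−14.8) = -19.8 dB.
Voltage ratio = 10^(-19.8/20) = 0.102.

0.102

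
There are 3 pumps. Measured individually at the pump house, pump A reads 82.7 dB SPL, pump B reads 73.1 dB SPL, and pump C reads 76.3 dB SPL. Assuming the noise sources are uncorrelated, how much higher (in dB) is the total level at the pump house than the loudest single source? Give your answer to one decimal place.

1.3 dB

Uncorrelated sources add in intensity (power), not in dB.
L_total = 10·log₁₀(10^(82.7/10) + 10^(73.1/10) + 10^(76.3/10)) = 83.97 dB SPL.
Excess over the loudest (82.7 dB): 83.97 − 82.7 = 1.3 dB.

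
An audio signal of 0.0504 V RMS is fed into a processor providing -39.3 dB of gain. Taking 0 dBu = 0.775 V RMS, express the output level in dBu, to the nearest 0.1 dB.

Input level: 20·log₁₀(0.0504/0.775) = -23.74 dBu.
Output: -23.74 − 39.3 = -63.0 dBu.

-63.0 dBu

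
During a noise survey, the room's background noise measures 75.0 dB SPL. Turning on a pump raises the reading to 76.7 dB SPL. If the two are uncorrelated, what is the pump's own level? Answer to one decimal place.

71.8 dB SPL

Background correction is a power subtraction:
L_src = 10·log₁₀(10^(76.7/10) − 10^(75.0/10)) = 10·log₁₀(15150000) = 71.8 dB SPL.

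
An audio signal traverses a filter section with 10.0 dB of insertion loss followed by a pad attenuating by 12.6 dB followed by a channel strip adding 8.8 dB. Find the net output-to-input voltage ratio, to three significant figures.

Net gain = (−10.0) + (−12.6) + 8.8 = -13.8 dB.
Voltage ratio = 10^(-13.8/20) = 0.204.

0.204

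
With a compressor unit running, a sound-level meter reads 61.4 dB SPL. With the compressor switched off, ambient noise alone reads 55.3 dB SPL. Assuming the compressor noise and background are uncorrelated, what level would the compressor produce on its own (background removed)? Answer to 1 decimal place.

60.2 dB SPL

Background correction is a power subtraction:
L_src = 10·log₁₀(10^(61.4/10) − 10^(55.3/10)) = 10·log₁₀(1042000) = 60.2 dB SPL.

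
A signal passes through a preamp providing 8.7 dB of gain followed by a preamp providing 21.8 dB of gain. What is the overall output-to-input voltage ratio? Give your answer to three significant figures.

33.5

Net gain = 8.7 + 21.8 = 30.5 dB.
Voltage ratio = 10^(30.5/20) = 33.5.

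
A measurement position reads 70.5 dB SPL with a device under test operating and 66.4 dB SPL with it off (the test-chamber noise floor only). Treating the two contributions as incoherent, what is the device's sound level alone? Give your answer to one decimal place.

Background correction is a power subtraction:
L_src = 10·log₁₀(10^(70.5/10) − 10^(66.4/10)) = 10·log₁₀(6855000) = 68.4 dB SPL.

68.4 dB SPL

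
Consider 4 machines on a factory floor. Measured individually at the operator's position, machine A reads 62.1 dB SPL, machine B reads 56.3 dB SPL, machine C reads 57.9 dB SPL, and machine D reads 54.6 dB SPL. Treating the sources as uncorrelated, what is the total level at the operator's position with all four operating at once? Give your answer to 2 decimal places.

64.70 dB SPL

Uncorrelated sources add in intensity (power), not in dB.
L_total = 10·log₁₀(10^(62.1/10) + 10^(56.3/10) + 10^(57.9/10) + 10^(54.6/10)) = 10·log₁₀(2953000) = 64.70 dB SPL.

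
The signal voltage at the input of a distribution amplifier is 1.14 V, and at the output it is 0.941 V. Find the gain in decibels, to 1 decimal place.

Voltage is an amplitude quantity, so gain = 20·log₁₀(V_out/V_in).
20·log₁₀(0.941/1.14) = 20·log₁₀(0.8254) = -1.7 dB.

-1.7 dB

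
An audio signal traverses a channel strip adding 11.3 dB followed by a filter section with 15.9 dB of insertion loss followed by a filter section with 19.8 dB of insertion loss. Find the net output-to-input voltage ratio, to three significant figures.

Net gain = 11.3 + (−15.9) + (−19.8) = -24.4 dB.
Voltage ratio = 10^(-24.4/20) = 0.0603.

0.0603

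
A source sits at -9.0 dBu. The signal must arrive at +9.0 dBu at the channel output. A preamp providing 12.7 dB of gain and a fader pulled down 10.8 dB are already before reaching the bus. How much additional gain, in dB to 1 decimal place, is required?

The required make-up gain is the shortfall in the dB sum.
G = +9.0 − (-9.0) − 12.7 + 10.8 = 16.1 dB.

16.1 dB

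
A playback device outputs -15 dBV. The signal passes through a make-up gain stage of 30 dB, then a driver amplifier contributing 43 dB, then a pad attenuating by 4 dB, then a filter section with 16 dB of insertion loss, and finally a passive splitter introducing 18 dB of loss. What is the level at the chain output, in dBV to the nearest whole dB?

Gain stages sum in dB:
-15 + 30 + 43 − 4 − 16 − 18 = +20 dBV.

+20 dBV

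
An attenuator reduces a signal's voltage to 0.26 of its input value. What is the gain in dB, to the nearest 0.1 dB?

For a voltage ratio, dB = 20·log₁₀(V₂/V₁).
20·log₁₀(0.26) = -11.7 dB.

-11.7 dB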